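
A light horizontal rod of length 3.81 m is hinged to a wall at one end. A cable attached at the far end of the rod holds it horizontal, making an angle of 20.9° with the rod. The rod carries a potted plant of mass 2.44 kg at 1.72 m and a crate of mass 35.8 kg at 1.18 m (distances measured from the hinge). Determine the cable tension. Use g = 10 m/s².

T ≈ 342 N

Sum moments about the hinge (the unknown hinge reaction has zero arm there).
Potted plant: 2.44 × 10 = 24.4 N down at 1.72 m → arm 1.72 m, τ = 24.4 × 1.72 = 41.97 N·m clockwise.
Crate: 35.8 × 10 = 358 N down at 1.18 m → arm 1.18 m, τ = 358 × 1.18 = 422.4 N·m clockwise.
Total clockwise load moment = 464.4 N·m.
The cable tension T acts at 3.81 m; only its component perpendicular to the rod, T sinθ, produces torque. sin 20.9° = 0.3567.
Setting net torque to zero: T × 3.81 × 0.3567 = 464.4 → T = 464.4 / 1.359 = 342 N.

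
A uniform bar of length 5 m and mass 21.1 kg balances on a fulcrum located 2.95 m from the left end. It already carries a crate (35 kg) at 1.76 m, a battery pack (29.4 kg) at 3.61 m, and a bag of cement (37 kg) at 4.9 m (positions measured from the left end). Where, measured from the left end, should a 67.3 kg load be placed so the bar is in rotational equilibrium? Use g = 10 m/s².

x ≈ 2.35 m from the left end

Take moments about the fulcrum (at 2.95 m from the left end).
Beam weight: 21.1 × 10 = 211 N down at 2.5 m → arm 0.45 m, τ = 211 × 0.45 = 94.95 N·m counterclockwise.
Crate: 35 × 10 = 350 N down at 1.76 m → arm 1.19 m, τ = 350 × 1.19 = 416.5 N·m counterclockwise.
Battery pack: 29.4 × 10 = 294 N down at 3.61 m → arm 0.66 m, τ = 294 × 0.66 = 194 N·m clockwise.
Bag of cement: 37 × 10 = 370 N down at 4.9 m → arm 1.95 m, τ = 370 × 1.95 = 721.5 N·m clockwise.
Net moment of existing loads = 404.1 N·m clockwise.
The load weighs 67.3 × 10 = 673 N and must supply an equal counterclockwise moment, so its lever arm about the fulcrum is 404.1 / 673 = 0.6 m.
That puts it at 2.95 − 0.6 = 2.35 m from the left end.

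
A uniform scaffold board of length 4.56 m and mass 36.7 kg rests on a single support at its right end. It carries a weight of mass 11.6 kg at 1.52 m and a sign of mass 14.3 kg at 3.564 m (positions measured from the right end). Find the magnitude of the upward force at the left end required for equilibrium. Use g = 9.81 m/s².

About the right end:
Beam weight: 36.7 × 9.81 = 360 N down at 2.28 m → arm 2.28 m, τ = 360 × 2.28 = 820.8 N·m counterclockwise.
Weight: 11.6 × 9.81 = 113.8 N down at 1.52 m → arm 1.52 m, τ = 113.8 × 1.52 = 173 N·m counterclockwise.
Sign: 14.3 × 9.81 = 140.3 N down at 3.564 m → arm 3.564 m, τ = 140.3 × 3.564 = 500 N·m counterclockwise.
Net moment of the loads = 1494 N·m counterclockwise.
The upward force F acts at the left end, arm 4.56 m, giving F × 4.56 clockwise.
Balancing moments: F × 4.56 = 1494, giving F = 1494 / 4.56 = 328 N.

F ≈ 328 N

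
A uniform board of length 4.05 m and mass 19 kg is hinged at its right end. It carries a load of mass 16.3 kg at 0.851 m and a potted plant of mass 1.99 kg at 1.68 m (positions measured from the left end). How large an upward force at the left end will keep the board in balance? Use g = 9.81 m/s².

F ≈ 231 N

Sum moments about the right end (the unknown pivot reaction has zero arm there).
Beam weight: 19 × 9.81 = 186.4 N down at 2.025 m → arm 2.025 m, τ = 186.4 × 2.025 = 377.5 N·m counterclockwise.
Load: 16.3 × 9.81 = 159.9 N down at 0.851 m → arm 3.199 m, τ = 159.9 × 3.199 = 511.5 N·m counterclockwise.
Potted plant: 1.99 × 9.81 = 19.52 N down at 1.68 m → arm 2.37 m, τ = 19.52 × 2.37 = 46.26 N·m counterclockwise.
Net moment of the loads = 935.3 N·m counterclockwise.
The upward force F acts at the left end, arm 4.05 m, giving F × 4.05 clockwise.
Setting net torque to zero: F × 4.05 = 935.3 → F = 935.3 / 4.05 = 231 N.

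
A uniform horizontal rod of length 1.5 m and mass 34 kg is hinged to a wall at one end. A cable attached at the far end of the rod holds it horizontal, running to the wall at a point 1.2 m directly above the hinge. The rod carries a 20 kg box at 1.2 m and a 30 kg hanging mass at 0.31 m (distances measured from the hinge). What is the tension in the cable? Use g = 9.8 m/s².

Sum moments about the hinge (the unknown hinge reaction has zero arm there).
Beam weight: 34 × 9.8 = 333.2 N down at 0.75 m → arm 0.75 m, τ = 333.2 × 0.75 = 249.9 N·m clockwise.
Box: 20 × 9.8 = 196 N down at 1.2 m → arm 1.2 m, τ = 196 × 1.2 = 235.2 N·m clockwise.
Hanging mass: 30 × 9.8 = 294 N down at 0.31 m → arm 0.31 m, τ = 294 × 0.31 = 91.14 N·m clockwise.
Total clockwise load moment = 576.2 N·m.
The cable tension T acts at 1.5 m; only its component perpendicular to the rod, T sinθ, produces torque. sinθ = h/√(h²+d²) = 1.2/√(1.2²+1.5²) = 0.6247.
For rotational equilibrium, T × 1.5 × 0.6247 = 576.2, so T = 576.2 / 0.9371 = 615 N.

T ≈ 615 N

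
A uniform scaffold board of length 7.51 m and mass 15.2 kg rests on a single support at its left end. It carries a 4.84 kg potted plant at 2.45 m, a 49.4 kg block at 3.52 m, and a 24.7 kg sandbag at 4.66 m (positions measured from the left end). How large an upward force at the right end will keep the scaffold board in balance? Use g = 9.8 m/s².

F ≈ 467 N

Take moments about the left end.
Beam weight: 15.2 × 9.8 = 149 N down at 3.755 m → arm 3.755 m, τ = 149 × 3.755 = 559.5 N·m clockwise.
Potted plant: 4.84 × 9.8 = 47.43 N down at 2.45 m → arm 2.45 m, τ = 47.43 × 2.45 = 116.2 N·m clockwise.
Block: 49.4 × 9.8 = 484.1 N down at 3.52 m → arm 3.52 m, τ = 484.1 × 3.52 = 1704 N·m clockwise.
Sandbag: 24.7 × 9.8 = 242.1 N down at 4.66 m → arm 4.66 m, τ = 242.1 × 4.66 = 1128 N·m clockwise.
Net moment of the loads = 3508 N·m clockwise.
The upward force F acts at the right end, arm 7.51 m, giving F × 7.51 counterclockwise.
Στ = 0 ⇒ F × 7.51 = 3508 ⇒ F = 3508 / 7.51 = 467 N.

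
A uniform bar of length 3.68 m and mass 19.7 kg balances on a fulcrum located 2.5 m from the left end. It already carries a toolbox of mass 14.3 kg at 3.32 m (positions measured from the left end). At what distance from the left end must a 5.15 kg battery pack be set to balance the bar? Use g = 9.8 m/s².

x ≈ 2.75 m from the left end

Choose the fulcrum (at 2.5 m from the left end) as the axis so the support reaction has zero arm there.
Beam weight: 19.7 × 9.8 = 193.1 N down at 1.84 m → arm 0.66 m, τ = 193.1 × 0.66 = 127.4 N·m counterclockwise.
Toolbox: 14.3 × 9.8 = 140.1 N down at 3.32 m → arm 0.82 m, τ = 140.1 × 0.82 = 114.9 N·m clockwise.
Net moment of existing loads = 12.5 N·m counterclockwise.
The battery pack weighs 5.15 × 9.8 = 50.47 N and must supply an equal clockwise moment, so its lever arm about the fulcrum is 12.5 / 50.47 = 0.248 m.
That puts it at 2.5 + 0.248 = 2.75 m from the left end.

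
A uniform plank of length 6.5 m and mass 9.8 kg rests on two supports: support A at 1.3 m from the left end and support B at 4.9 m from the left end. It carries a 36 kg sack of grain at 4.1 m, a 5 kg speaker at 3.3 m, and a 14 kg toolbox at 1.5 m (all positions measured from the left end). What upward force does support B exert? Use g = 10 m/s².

Taking torques about support A:
Beam weight: 9.8 × 10 = 98 N down at 3.25 m → arm 1.95 m, τ = 98 × 1.95 = 191.1 N·m clockwise.
Sack of grain: 36 × 10 = 360 N down at 4.1 m → arm 2.8 m, τ = 360 × 2.8 = 1008 N·m clockwise.
Speaker: 5 × 10 = 50 N down at 3.3 m → arm 2 m, τ = 50 × 2 = 100 N·m clockwise.
Toolbox: 14 × 10 = 140 N down at 1.5 m → arm 0.2 m, τ = 140 × 0.2 = 28 N·m clockwise.
Net load moment about support A = 1327 N·m clockwise.
Reaction R at support B is upward at 4.9 m, arm 3.6 m → moment R × 3.6 counterclockwise.
Setting net torque to zero: R × 3.6 = 1327 → R = 369 N.

R_B ≈ 369 N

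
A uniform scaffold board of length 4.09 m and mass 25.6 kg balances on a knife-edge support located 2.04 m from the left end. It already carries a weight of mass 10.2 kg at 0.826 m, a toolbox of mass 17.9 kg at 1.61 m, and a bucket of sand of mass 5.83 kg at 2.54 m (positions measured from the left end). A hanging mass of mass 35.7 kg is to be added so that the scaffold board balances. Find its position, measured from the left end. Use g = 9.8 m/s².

x ≈ 2.52 m from the left end

Choose the knife-edge support (at 2.04 m from the left end) as the axis so the support reaction has zero arm there.
Beam weight: 25.6 × 9.8 = 250.9 N down at 2.045 m → arm 0.005 m, τ = 250.9 × 0.005 = 1.254 N·m clockwise.
Weight: 10.2 × 9.8 = 99.96 N down at 0.826 m → arm 1.214 m, τ = 99.96 × 1.214 = 121.4 N·m counterclockwise.
Toolbox: 17.9 × 9.8 = 175.4 N down at 1.61 m → arm 0.43 m, τ = 175.4 × 0.43 = 75.42 N·m counterclockwise.
Bucket of sand: 5.83 × 9.8 = 57.13 N down at 2.54 m → arm 0.5 m, τ = 57.13 × 0.5 = 28.57 N·m clockwise.
Net moment of existing loads = 167 N·m counterclockwise.
The hanging mass weighs 35.7 × 9.8 = 349.9 N and must supply an equal clockwise moment, so its lever arm about the knife-edge support is 167 / 349.9 = 0.477 m.
That puts it at 2.04 + 0.477 = 2.52 m from the left end.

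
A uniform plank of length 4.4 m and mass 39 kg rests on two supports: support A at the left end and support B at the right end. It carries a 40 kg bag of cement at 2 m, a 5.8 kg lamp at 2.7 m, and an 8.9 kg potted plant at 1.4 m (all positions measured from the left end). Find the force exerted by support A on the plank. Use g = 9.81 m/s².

Sum moments about support B (its reaction then has zero moment arm).
Beam weight: 39 × 9.81 = 382.6 N down at 2.2 m → arm 2.2 m, τ = 382.6 × 2.2 = 841.7 N·m counterclockwise.
Bag of cement: 40 × 9.81 = 392.4 N down at 2 m → arm 2.4 m, τ = 392.4 × 2.4 = 941.8 N·m counterclockwise.
Lamp: 5.8 × 9.81 = 56.9 N down at 2.7 m → arm 1.7 m, τ = 56.9 × 1.7 = 96.73 N·m counterclockwise.
Potted plant: 8.9 × 9.81 = 87.31 N down at 1.4 m → arm 3 m, τ = 87.31 × 3 = 261.9 N·m counterclockwise.
Net load moment about support B = 2142 N·m counterclockwise.
Reaction R at support A is upward at 0 m, arm 4.4 m → moment R × 4.4 clockwise.
Balancing moments: R × 4.4 = 2142, giving R = 487 N.

R_A ≈ 487 N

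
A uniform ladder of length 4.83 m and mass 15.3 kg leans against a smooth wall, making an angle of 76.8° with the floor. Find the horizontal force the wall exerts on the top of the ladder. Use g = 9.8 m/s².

Choose the foot of the ladder as the axis so the floor normal and friction both act there and drop out.
Ladder weight 15.3×9.8 = 149.9 N acts at 2.415 m along the ladder; its horizontal arm is 2.415·cos76.8° = 0.5515 m → τ = 82.67 N·m clockwise.
Wall normal N acts horizontally at the top; its moment arm is the height L sinθ = 4.83·sin76.8° = 4.702 m, counterclockwise.
Setting net torque to zero: N × 4.702 = 82.67 → N = 17.6 N.

N_wall ≈ 17.6 N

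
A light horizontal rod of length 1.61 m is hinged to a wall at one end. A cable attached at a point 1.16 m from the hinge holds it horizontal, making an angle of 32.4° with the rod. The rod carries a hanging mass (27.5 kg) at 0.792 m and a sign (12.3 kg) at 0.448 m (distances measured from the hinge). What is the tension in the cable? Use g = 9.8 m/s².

T ≈ 430 N

Sum moments about the hinge (the unknown hinge reaction has zero arm there).
Hanging mass: 27.5 × 9.8 = 269.5 N down at 0.792 m → arm 0.792 m, τ = 269.5 × 0.792 = 213.4 N·m clockwise.
Sign: 12.3 × 9.8 = 120.5 N down at 0.448 m → arm 0.448 m, τ = 120.5 × 0.448 = 53.98 N·m clockwise.
Total clockwise load moment = 267.4 N·m.
The cable tension T acts at 1.16 m; only its component perpendicular to the rod, T sinθ, produces torque. sin 32.4° = 0.5358.
Στ = 0 ⇒ T × 1.16 × 0.5358 = 267.4 ⇒ T = 267.4 / 0.6215 = 430 N.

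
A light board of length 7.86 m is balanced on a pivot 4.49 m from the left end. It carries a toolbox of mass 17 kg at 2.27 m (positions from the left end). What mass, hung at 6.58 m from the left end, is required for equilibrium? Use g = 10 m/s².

Take moments about the pivot (at 4.49 m from the left end).
Toolbox: 17 × 10 = 170 N down at 2.27 m → arm 2.22 m, τ = 170 × 2.22 = 377.4 N·m counterclockwise.
Net moment of known loads = 377.4 N·m counterclockwise.
An unknown mass m at 6.58 m has arm 2.09 m; its moment is m·g·2.09 clockwise.
Balancing moments: m × 10 × 2.09 = 377.4, giving m = 377.4 / (10 × 2.09) = 18.1 kg.

m ≈ 18.1 kg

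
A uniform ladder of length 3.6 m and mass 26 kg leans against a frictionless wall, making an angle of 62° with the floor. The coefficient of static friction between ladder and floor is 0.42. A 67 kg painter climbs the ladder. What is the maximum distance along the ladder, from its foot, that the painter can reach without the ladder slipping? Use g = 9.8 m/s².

Taking torques about the foot of the ladder:
Ladder weight 26×9.8 = 254.8 N acts at 1.8 m along the ladder; its horizontal arm is 1.8·cos62° = 0.845 m → τ = 215.3 N·m clockwise.
Painter weight 67×9.8 = 656.6 N at distance d → arm d·cos62° → τ = 656.6·d·0.4695 clockwise.
Wall normal N at the top has arm L sinθ = 3.179 m counterclockwise, so Στ = 0 gives N·3.179 = 215.3 + 308.3·d.
ΣFy = 0 ⇒ N_floor = 911.4 N, so the maximum friction is μ_s·N_floor = 0.42×911.4 = 382.8 N. ΣFx = 0 ⇒ N_wall = f, so at the slipping point N = 382.8 N.
Substituting: 382.8×3.179 = 215.3 + 308.3·d ⇒ d = (1217 − 215.3) / 308.3 = 3.25 m.

d ≈ 3.25 m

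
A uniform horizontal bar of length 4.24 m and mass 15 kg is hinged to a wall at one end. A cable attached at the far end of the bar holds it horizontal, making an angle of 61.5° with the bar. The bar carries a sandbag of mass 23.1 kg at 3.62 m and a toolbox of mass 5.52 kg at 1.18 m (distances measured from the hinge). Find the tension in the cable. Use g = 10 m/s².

T ≈ 327 N

Taking torques about the hinge:
Beam weight: 15 × 10 = 150 N down at 2.12 m → arm 2.12 m, τ = 150 × 2.12 = 318 N·m clockwise.
Sandbag: 23.1 × 10 = 231 N down at 3.62 m → arm 3.62 m, τ = 231 × 3.62 = 836.2 N·m clockwise.
Toolbox: 5.52 × 10 = 55.2 N down at 1.18 m → arm 1.18 m, τ = 55.2 × 1.18 = 65.14 N·m clockwise.
Total clockwise load moment = 1219 N·m.
The cable tension T acts at 4.24 m; only its component perpendicular to the bar, T sinθ, produces torque. sin 61.5° = 0.8788.
Στ = 0 ⇒ T × 4.24 × 0.8788 = 1219 ⇒ T = 1219 / 3.726 = 327 N.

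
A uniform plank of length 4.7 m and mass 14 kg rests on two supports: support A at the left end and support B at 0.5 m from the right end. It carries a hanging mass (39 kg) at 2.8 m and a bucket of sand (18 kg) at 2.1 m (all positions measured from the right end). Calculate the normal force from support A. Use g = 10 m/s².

Take moments about support B.
Beam weight: 14 × 10 = 140 N down at 2.35 m → arm 1.85 m, τ = 140 × 1.85 = 259 N·m counterclockwise.
Hanging mass: 39 × 10 = 390 N down at 2.8 m → arm 2.3 m, τ = 390 × 2.3 = 897 N·m counterclockwise.
Bucket of sand: 18 × 10 = 180 N down at 2.1 m → arm 1.6 m, τ = 180 × 1.6 = 288 N·m counterclockwise.
Net load moment about support B = 1444 N·m counterclockwise.
Reaction R at support A is upward at 4.7 m, arm 4.2 m → moment R × 4.2 clockwise.
Στ = 0 ⇒ R × 4.2 = 1444 ⇒ R = 344 N.

R_A ≈ 344 N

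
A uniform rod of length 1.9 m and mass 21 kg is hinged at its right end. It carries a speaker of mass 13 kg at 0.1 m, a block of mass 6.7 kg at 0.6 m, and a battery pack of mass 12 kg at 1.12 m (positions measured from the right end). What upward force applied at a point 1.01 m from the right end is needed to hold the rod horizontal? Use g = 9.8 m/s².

F ≈ 376 N

Taking torques about the right end:
Beam weight: 21 × 9.8 = 205.8 N down at 0.95 m → arm 0.95 m, τ = 205.8 × 0.95 = 195.5 N·m counterclockwise.
Speaker: 13 × 9.8 = 127.4 N down at 0.1 m → arm 0.1 m, τ = 127.4 × 0.1 = 12.74 N·m counterclockwise.
Block: 6.7 × 9.8 = 65.66 N down at 0.6 m → arm 0.6 m, τ = 65.66 × 0.6 = 39.4 N·m counterclockwise.
Battery pack: 12 × 9.8 = 117.6 N down at 1.12 m → arm 1.12 m, τ = 117.6 × 1.12 = 131.7 N·m counterclockwise.
Net moment of the loads = 379.3 N·m counterclockwise.
The upward force F acts at a point 1.01 m from the right end, arm 1.01 m, giving F × 1.01 clockwise.
Στ = 0 ⇒ F × 1.01 = 379.3 ⇒ F = 379.3 / 1.01 = 376 N.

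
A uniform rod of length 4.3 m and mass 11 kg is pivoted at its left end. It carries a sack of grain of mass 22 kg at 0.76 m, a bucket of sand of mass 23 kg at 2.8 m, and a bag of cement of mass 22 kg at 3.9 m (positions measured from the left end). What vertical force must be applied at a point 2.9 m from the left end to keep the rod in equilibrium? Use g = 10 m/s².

Take moments about the left end.
Beam weight: 11 × 10 = 110 N down at 2.15 m → arm 2.15 m, τ = 110 × 2.15 = 236.5 N·m clockwise.
Sack of grain: 22 × 10 = 220 N down at 0.76 m → arm 0.76 m, τ = 220 × 0.76 = 167.2 N·m clockwise.
Bucket of sand: 23 × 10 = 230 N down at 2.8 m → arm 2.8 m, τ = 230 × 2.8 = 644 N·m clockwise.
Bag of cement: 22 × 10 = 220 N down at 3.9 m → arm 3.9 m, τ = 220 × 3.9 = 858 N·m clockwise.
Net moment of the loads = 1906 N·m clockwise.
The upward force F acts at a point 2.9 m from the left end, arm 2.9 m, giving F × 2.9 counterclockwise.
For rotational equilibrium, F × 2.9 = 1906, so F = 1906 / 2.9 = 657 N.

F ≈ 657 N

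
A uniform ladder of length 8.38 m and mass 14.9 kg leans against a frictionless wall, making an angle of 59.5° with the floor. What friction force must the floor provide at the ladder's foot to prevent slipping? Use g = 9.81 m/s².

Take moments about the foot of the ladder.
Ladder weight 14.9×9.81 = 146.2 N acts at 4.19 m along the ladder; its horizontal arm is 4.19·cos59.5° = 2.127 m → τ = 311 N·m clockwise.
Wall normal N acts horizontally at the top; its moment arm is the height L sinθ = 8.38·sin59.5° = 7.22 m, counterclockwise.
For rotational equilibrium, N × 7.22 = 311, so N = 43.1 N.
ΣFx = 0: friction at the foot balances the wall's push, so f = N_wall = 43.1 N.

f ≈ 43.1 N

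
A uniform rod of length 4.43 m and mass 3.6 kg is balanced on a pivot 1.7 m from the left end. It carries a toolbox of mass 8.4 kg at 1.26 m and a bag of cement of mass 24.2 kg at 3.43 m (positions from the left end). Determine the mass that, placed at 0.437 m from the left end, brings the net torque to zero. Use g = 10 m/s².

Sum moments about the pivot (at 1.7 m from the left end) (the support reaction has zero arm there).
Beam weight: 3.6 × 10 = 36 N down at 2.215 m → arm 0.515 m, τ = 36 × 0.515 = 18.54 N·m clockwise.
Toolbox: 8.4 × 10 = 84 N down at 1.26 m → arm 0.44 m, τ = 84 × 0.44 = 36.96 N·m counterclockwise.
Bag of cement: 24.2 × 10 = 242 N down at 3.43 m → arm 1.73 m, τ = 242 × 1.73 = 418.7 N·m clockwise.
Net moment of known loads = 400.3 N·m clockwise.
An unknown mass m at 0.437 m has arm 1.263 m; its moment is m·g·1.263 counterclockwise.
Setting net torque to zero: m × 10 × 1.263 = 400.3 → m = 400.3 / (10 × 1.263) = 31.7 kg.

m ≈ 31.7 kg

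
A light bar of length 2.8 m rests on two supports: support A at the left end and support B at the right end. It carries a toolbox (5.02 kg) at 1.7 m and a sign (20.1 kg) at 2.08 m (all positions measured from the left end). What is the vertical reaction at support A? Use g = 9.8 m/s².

R_A ≈ 70 N

Choose support B as the axis so its reaction then has zero moment arm.
Toolbox: 5.02 × 9.8 = 49.2 N down at 1.7 m → arm 1.1 m, τ = 49.2 × 1.1 = 54.12 N·m counterclockwise.
Sign: 20.1 × 9.8 = 197 N down at 2.08 m → arm 0.72 m, τ = 197 × 0.72 = 141.8 N·m counterclockwise.
Net load moment about support B = 195.9 N·m counterclockwise.
Reaction R at support A is upward at 0 m, arm 2.8 m → moment R × 2.8 clockwise.
For rotational equilibrium, R × 2.8 = 195.9, so R = 70 N.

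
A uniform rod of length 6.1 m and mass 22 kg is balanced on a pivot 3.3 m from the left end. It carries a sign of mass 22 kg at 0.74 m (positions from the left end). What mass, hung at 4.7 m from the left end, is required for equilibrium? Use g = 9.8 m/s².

About the pivot (at 3.3 m from the left end):
Beam weight: 22 × 9.8 = 215.6 N down at 3.05 m → arm 0.25 m, τ = 215.6 × 0.25 = 53.9 N·m counterclockwise.
Sign: 22 × 9.8 = 215.6 N down at 0.74 m → arm 2.56 m, τ = 215.6 × 2.56 = 551.9 N·m counterclockwise.
Net moment of known loads = 605.8 N·m counterclockwise.
An unknown mass m at 4.7 m has arm 1.4 m; its moment is m·g·1.4 clockwise.
Στ = 0 ⇒ m × 9.8 × 1.4 = 605.8 ⇒ m = 605.8 / (9.8 × 1.4) = 44.2 kg.

m ≈ 44.2 kg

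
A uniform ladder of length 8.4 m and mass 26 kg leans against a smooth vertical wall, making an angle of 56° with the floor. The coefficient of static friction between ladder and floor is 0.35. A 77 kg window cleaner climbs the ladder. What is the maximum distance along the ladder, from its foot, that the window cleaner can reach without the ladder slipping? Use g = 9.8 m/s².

d ≈ 4.41 m

About the foot of the ladder:
Ladder weight 26×9.8 = 254.8 N acts at 4.2 m along the ladder; its horizontal arm is 4.2·cos56° = 2.349 m → τ = 598.5 N·m clockwise.
Window cleaner weight 77×9.8 = 754.6 N at distance d → arm d·cos56° → τ = 754.6·d·0.5592 clockwise.
Wall normal N at the top has arm L sinθ = 6.964 m counterclockwise, so Στ = 0 gives N·6.964 = 598.5 + 422·d.
ΣFy = 0 ⇒ N_floor = 1009 N, so the maximum friction is μ_s·N_floor = 0.35×1009 = 353.1 N. ΣFx = 0 ⇒ N_wall = f, so at the slipping point N = 353.1 N.
Substituting: 353.1×6.964 = 598.5 + 422·d ⇒ d = (2459 − 598.5) / 422 = 4.41 m.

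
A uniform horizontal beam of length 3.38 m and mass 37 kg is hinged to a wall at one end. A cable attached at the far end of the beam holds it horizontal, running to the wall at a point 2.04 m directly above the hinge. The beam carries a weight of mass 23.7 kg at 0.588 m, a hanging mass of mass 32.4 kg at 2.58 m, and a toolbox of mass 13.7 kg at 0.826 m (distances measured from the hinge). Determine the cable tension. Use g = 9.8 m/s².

Sum moments about the hinge (the unknown hinge reaction has zero arm there).
Beam weight: 37 × 9.8 = 362.6 N down at 1.69 m → arm 1.69 m, τ = 362.6 × 1.69 = 612.8 N·m clockwise.
Weight: 23.7 × 9.8 = 232.3 N down at 0.588 m → arm 0.588 m, τ = 232.3 × 0.588 = 136.6 N·m clockwise.
Hanging mass: 32.4 × 9.8 = 317.5 N down at 2.58 m → arm 2.58 m, τ = 317.5 × 2.58 = 819.1 N·m clockwise.
Toolbox: 13.7 × 9.8 = 134.3 N down at 0.826 m → arm 0.826 m, τ = 134.3 × 0.826 = 110.9 N·m clockwise.
Total clockwise load moment = 1679 N·m.
The cable tension T acts at 3.38 m; only its component perpendicular to the beam, T sinθ, produces torque. sinθ = h/√(h²+d²) = 2.04/√(2.04²+3.38²) = 0.5167.
Balancing moments: T × 3.38 × 0.5167 = 1679, giving T = 1679 / 1.746 = 962 N.

T ≈ 962 N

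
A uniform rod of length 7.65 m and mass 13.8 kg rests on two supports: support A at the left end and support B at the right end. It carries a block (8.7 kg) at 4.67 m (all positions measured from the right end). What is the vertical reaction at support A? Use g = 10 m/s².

About support B:
Beam weight: 13.8 × 10 = 138 N down at 3.825 m → arm 3.825 m, τ = 138 × 3.825 = 527.9 N·m counterclockwise.
Block: 8.7 × 10 = 87 N down at 4.67 m → arm 4.67 m, τ = 87 × 4.67 = 406.3 N·m counterclockwise.
Net load moment about support B = 934.2 N·m counterclockwise.
Reaction R at support A is upward at 7.65 m, arm 7.65 m → moment R × 7.65 clockwise.
Στ = 0 ⇒ R × 7.65 = 934.2 ⇒ R = 122 N.

R_A ≈ 122 N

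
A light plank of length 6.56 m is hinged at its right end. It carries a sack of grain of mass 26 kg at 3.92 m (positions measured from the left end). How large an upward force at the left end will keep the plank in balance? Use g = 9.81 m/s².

F ≈ 103 N

Taking torques about the right end:
Sack of grain: 26 × 9.81 = 255.1 N down at 3.92 m → arm 2.64 m, τ = 255.1 × 2.64 = 673.5 N·m counterclockwise.
Net moment of the loads = 673.5 N·m counterclockwise.
The upward force F acts at the left end, arm 6.56 m, giving F × 6.56 clockwise.
For rotational equilibrium, F × 6.56 = 673.5, so F = 673.5 / 6.56 = 103 N.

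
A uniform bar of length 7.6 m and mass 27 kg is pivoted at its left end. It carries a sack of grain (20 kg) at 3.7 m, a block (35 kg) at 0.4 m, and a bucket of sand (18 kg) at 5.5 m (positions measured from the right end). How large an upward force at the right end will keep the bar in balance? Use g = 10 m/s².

F ≈ 619 N

Choose the left end as the axis so the unknown pivot reaction has zero arm there.
Beam weight: 27 × 10 = 270 N down at 3.8 m → arm 3.8 m, τ = 270 × 3.8 = 1026 N·m clockwise.
Sack of grain: 20 × 10 = 200 N down at 3.7 m → arm 3.9 m, τ = 200 × 3.9 = 780 N·m clockwise.
Block: 35 × 10 = 350 N down at 0.4 m → arm 7.2 m, τ = 350 × 7.2 = 2520 N·m clockwise.
Bucket of sand: 18 × 10 = 180 N down at 5.5 m → arm 2.1 m, τ = 180 × 2.1 = 378 N·m clockwise.
Net moment of the loads = 4704 N·m clockwise.
The upward force F acts at the right end, arm 7.6 m, giving F × 7.6 counterclockwise.
Στ = 0 ⇒ F × 7.6 = 4704 ⇒ F = 4704 / 7.6 = 619 N.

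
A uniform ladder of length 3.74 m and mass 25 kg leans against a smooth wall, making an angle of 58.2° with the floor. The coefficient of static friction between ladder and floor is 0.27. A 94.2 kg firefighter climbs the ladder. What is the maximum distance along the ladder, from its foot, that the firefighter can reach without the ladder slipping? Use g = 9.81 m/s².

Taking torques about the foot of the ladder:
Ladder weight 25×9.81 = 245.2 N acts at 1.87 m along the ladder; its horizontal arm is 1.87·cos58.2° = 0.9854 m → τ = 241.6 N·m clockwise.
Firefighter weight 94.2×9.81 = 924.1 N at distance d → arm d·cos58.2° → τ = 924.1·d·0.527 clockwise.
Wall normal N at the top has arm L sinθ = 3.179 m counterclockwise, so Στ = 0 gives N·3.179 = 241.6 + 487·d.
ΣFy = 0 ⇒ N_floor = 1169 N, so the maximum friction is μ_s·N_floor = 0.27×1169 = 315.6 N. ΣFx = 0 ⇒ N_wall = f, so at the slipping point N = 315.6 N.
Substituting: 315.6×3.179 = 241.6 + 487·d ⇒ d = (1003 − 241.6) / 487 = 1.56 m.

d ≈ 1.56 m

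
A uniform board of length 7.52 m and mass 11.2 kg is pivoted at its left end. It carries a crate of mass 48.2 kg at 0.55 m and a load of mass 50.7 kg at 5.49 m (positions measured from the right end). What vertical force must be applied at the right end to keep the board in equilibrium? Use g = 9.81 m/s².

F ≈ 627 N

Take moments about the left end.
Beam weight: 11.2 × 9.81 = 109.9 N down at 3.76 m → arm 3.76 m, τ = 109.9 × 3.76 = 413.2 N·m clockwise.
Crate: 48.2 × 9.81 = 472.8 N down at 0.55 m → arm 6.97 m, τ = 472.8 × 6.97 = 3295 N·m clockwise.
Load: 50.7 × 9.81 = 497.4 N down at 5.49 m → arm 2.03 m, τ = 497.4 × 2.03 = 1010 N·m clockwise.
Net moment of the loads = 4718 N·m clockwise.
The upward force F acts at the right end, arm 7.52 m, giving F × 7.52 counterclockwise.
For rotational equilibrium, F × 7.52 = 4718, so F = 4718 / 7.52 = 627 N.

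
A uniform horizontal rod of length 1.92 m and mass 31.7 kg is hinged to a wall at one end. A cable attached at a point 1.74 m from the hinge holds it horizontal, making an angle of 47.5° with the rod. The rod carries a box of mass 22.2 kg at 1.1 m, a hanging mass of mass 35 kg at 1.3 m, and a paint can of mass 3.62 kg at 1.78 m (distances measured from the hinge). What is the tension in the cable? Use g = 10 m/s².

T ≈ 832 N

Taking torques about the hinge:
Beam weight: 31.7 × 10 = 317 N down at 0.96 m → arm 0.96 m, τ = 317 × 0.96 = 304.3 N·m clockwise.
Box: 22.2 × 10 = 222 N down at 1.1 m → arm 1.1 m, τ = 222 × 1.1 = 244.2 N·m clockwise.
Hanging mass: 35 × 10 = 350 N down at 1.3 m → arm 1.3 m, τ = 350 × 1.3 = 455 N·m clockwise.
Paint can: 3.62 × 10 = 36.2 N down at 1.78 m → arm 1.78 m, τ = 36.2 × 1.78 = 64.44 N·m clockwise.
Total clockwise load moment = 1068 N·m.
The cable tension T acts at 1.74 m; only its component perpendicular to the rod, T sinθ, produces torque. sin 47.5° = 0.7373.
Balancing moments: T × 1.74 × 0.7373 = 1068, giving T = 1068 / 1.283 = 832 N.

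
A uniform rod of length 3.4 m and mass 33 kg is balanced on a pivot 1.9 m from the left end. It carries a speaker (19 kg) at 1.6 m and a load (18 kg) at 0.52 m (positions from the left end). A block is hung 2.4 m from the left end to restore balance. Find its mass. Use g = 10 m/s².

m ≈ 74.3 kg

Take moments about the pivot (at 1.9 m from the left end).
Beam weight: 33 × 10 = 330 N down at 1.7 m → arm 0.2 m, τ = 330 × 0.2 = 66 N·m counterclockwise.
Speaker: 19 × 10 = 190 N down at 1.6 m → arm 0.3 m, τ = 190 × 0.3 = 57 N·m counterclockwise.
Load: 18 × 10 = 180 N down at 0.52 m → arm 1.38 m, τ = 180 × 1.38 = 248.4 N·m counterclockwise.
Net moment of known loads = 371.4 N·m counterclockwise.
An unknown mass m at 2.4 m has arm 0.5 m; its moment is m·g·0.5 clockwise.
Setting net torque to zero: m × 10 × 0.5 = 371.4 → m = 371.4 / (10 × 0.5) = 74.3 kg.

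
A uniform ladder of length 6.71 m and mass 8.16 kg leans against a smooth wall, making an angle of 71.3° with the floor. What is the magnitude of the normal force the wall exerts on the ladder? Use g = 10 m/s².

N_wall ≈ 13.8 N

Take moments about the foot of the ladder.
Ladder weight 8.16×10 = 81.6 N acts at 3.355 m along the ladder; its horizontal arm is 3.355·cos71.3° = 1.076 m → τ = 87.8 N·m clockwise.
Wall normal N acts horizontally at the top; its moment arm is the height L sinθ = 6.71·sin71.3° = 6.356 m, counterclockwise.
Στ = 0 ⇒ N × 6.356 = 87.8 ⇒ N = 13.8 N.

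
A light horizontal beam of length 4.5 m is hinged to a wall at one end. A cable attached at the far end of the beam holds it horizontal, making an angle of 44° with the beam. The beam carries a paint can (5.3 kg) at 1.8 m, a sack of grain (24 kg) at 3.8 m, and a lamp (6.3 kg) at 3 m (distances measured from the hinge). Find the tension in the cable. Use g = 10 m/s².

T ≈ 383 N

Choose the hinge as the axis so the unknown hinge reaction has zero arm there.
Paint can: 5.3 × 10 = 53 N down at 1.8 m → arm 1.8 m, τ = 53 × 1.8 = 95.4 N·m clockwise.
Sack of grain: 24 × 10 = 240 N down at 3.8 m → arm 3.8 m, τ = 240 × 3.8 = 912 N·m clockwise.
Lamp: 6.3 × 10 = 63 N down at 3 m → arm 3 m, τ = 63 × 3 = 189 N·m clockwise.
Total clockwise load moment = 1196 N·m.
The cable tension T acts at 4.5 m; only its component perpendicular to the beam, T sinθ, produces torque. sin 44° = 0.6947.
For rotational equilibrium, T × 4.5 × 0.6947 = 1196, so T = 1196 / 3.126 = 383 N.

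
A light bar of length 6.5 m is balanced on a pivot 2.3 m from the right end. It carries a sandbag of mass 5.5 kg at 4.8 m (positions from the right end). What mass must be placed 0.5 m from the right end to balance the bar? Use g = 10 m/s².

m ≈ 7.64 kg

About the pivot (at 2.3 m from the right end):
Sandbag: 5.5 × 10 = 55 N down at 4.8 m → arm 2.5 m, τ = 55 × 2.5 = 137.5 N·m counterclockwise.
Net moment of known loads = 137.5 N·m counterclockwise.
An unknown mass m at 0.5 m has arm 1.8 m; its moment is m·g·1.8 clockwise.
Balancing moments: m × 10 × 1.8 = 137.5, giving m = 137.5 / (10 × 1.8) = 7.64 kg.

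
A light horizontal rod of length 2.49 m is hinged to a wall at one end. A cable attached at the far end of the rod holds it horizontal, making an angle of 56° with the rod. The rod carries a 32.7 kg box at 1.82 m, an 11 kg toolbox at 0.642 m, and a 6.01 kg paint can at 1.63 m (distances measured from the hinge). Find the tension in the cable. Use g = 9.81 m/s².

T ≈ 363 N

Choose the hinge as the axis so the unknown hinge reaction has zero arm there.
Box: 32.7 × 9.81 = 320.8 N down at 1.82 m → arm 1.82 m, τ = 320.8 × 1.82 = 583.9 N·m clockwise.
Toolbox: 11 × 9.81 = 107.9 N down at 0.642 m → arm 0.642 m, τ = 107.9 × 0.642 = 69.27 N·m clockwise.
Paint can: 6.01 × 9.81 = 58.96 N down at 1.63 m → arm 1.63 m, τ = 58.96 × 1.63 = 96.1 N·m clockwise.
Total clockwise load moment = 749.3 N·m.
The cable tension T acts at 2.49 m; only its component perpendicular to the rod, T sinθ, produces torque. sin 56° = 0.829.
Setting net torque to zero: T × 2.49 × 0.829 = 749.3 → T = 749.3 / 2.064 = 363 N.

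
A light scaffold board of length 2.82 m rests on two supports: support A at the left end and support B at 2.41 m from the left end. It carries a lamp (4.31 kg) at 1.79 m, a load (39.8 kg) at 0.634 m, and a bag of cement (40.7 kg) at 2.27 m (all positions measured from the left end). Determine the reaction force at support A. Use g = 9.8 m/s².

Sum moments about support B (its reaction then has zero moment arm).
Lamp: 4.31 × 9.8 = 42.24 N down at 1.79 m → arm 0.62 m, τ = 42.24 × 0.62 = 26.19 N·m counterclockwise.
Load: 39.8 × 9.8 = 390 N down at 0.634 m → arm 1.776 m, τ = 390 × 1.776 = 692.6 N·m counterclockwise.
Bag of cement: 40.7 × 9.8 = 398.9 N down at 2.27 m → arm 0.14 m, τ = 398.9 × 0.14 = 55.85 N·m counterclockwise.
Net load moment about support B = 774.6 N·m counterclockwise.
Reaction R at support A is upward at 0 m, arm 2.41 m → moment R × 2.41 clockwise.
Balancing moments: R × 2.41 = 774.6, giving R = 321 N.

R_A ≈ 321 N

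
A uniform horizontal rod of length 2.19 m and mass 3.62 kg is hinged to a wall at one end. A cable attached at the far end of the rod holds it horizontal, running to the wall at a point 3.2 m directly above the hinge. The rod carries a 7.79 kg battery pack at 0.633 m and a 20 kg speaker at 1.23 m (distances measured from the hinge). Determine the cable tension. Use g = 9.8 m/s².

T ≈ 182 N

Take moments about the hinge.
Beam weight: 3.62 × 9.8 = 35.48 N down at 1.095 m → arm 1.095 m, τ = 35.48 × 1.095 = 38.85 N·m clockwise.
Battery pack: 7.79 × 9.8 = 76.34 N down at 0.633 m → arm 0.633 m, τ = 76.34 × 0.633 = 48.32 N·m clockwise.
Speaker: 20 × 9.8 = 196 N down at 1.23 m → arm 1.23 m, τ = 196 × 1.23 = 241.1 N·m clockwise.
Total clockwise load moment = 328.3 N·m.
The cable tension T acts at 2.19 m; only its component perpendicular to the rod, T sinθ, produces torque. sinθ = h/√(h²+d²) = 3.2/√(3.2²+2.19²) = 0.8252.
Setting net torque to zero: T × 2.19 × 0.8252 = 328.3 → T = 328.3 / 1.807 = 182 N.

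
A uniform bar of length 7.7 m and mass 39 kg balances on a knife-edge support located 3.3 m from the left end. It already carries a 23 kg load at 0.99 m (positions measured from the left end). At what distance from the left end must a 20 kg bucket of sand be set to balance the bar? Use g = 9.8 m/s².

x ≈ 4.88 m from the left end

About the knife-edge support (at 3.3 m from the left end):
Beam weight: 39 × 9.8 = 382.2 N down at 3.85 m → arm 0.55 m, τ = 382.2 × 0.55 = 210.2 N·m clockwise.
Load: 23 × 9.8 = 225.4 N down at 0.99 m → arm 2.31 m, τ = 225.4 × 2.31 = 520.7 N·m counterclockwise.
Net moment of existing loads = 310.5 N·m counterclockwise.
The bucket of sand weighs 20 × 9.8 = 196 N and must supply an equal clockwise moment, so its lever arm about the knife-edge support is 310.5 / 196 = 1.58 m.
That puts it at 3.3 + 1.58 = 4.88 m from the left end.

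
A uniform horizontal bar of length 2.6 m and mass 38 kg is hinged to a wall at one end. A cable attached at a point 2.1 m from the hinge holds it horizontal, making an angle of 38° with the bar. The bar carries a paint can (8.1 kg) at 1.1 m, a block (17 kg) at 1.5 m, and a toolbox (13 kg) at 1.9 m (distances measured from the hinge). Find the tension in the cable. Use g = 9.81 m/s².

Choose the hinge as the axis so the unknown hinge reaction has zero arm there.
Beam weight: 38 × 9.81 = 372.8 N down at 1.3 m → arm 1.3 m, τ = 372.8 × 1.3 = 484.6 N·m clockwise.
Paint can: 8.1 × 9.81 = 79.46 N down at 1.1 m → arm 1.1 m, τ = 79.46 × 1.1 = 87.41 N·m clockwise.
Block: 17 × 9.81 = 166.8 N down at 1.5 m → arm 1.5 m, τ = 166.8 × 1.5 = 250.2 N·m clockwise.
Toolbox: 13 × 9.81 = 127.5 N down at 1.9 m → arm 1.9 m, τ = 127.5 × 1.9 = 242.2 N·m clockwise.
Total clockwise load moment = 1064 N·m.
The cable tension T acts at 2.1 m; only its component perpendicular to the bar, T sinθ, produces torque. sin 38° = 0.6157.
Setting net torque to zero: T × 2.1 × 0.6157 = 1064 → T = 1064 / 1.293 = 823 N.

T ≈ 823 N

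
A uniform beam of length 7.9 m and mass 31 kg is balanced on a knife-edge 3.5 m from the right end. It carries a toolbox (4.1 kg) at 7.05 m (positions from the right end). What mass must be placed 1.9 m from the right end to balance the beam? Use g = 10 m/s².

Choose the knife-edge (at 3.5 m from the right end) as the axis so the support reaction has zero arm there.
Beam weight: 31 × 10 = 310 N down at 3.95 m → arm 0.45 m, τ = 310 × 0.45 = 139.5 N·m counterclockwise.
Toolbox: 4.1 × 10 = 41 N down at 7.05 m → arm 3.55 m, τ = 41 × 3.55 = 145.5 N·m counterclockwise.
Net moment of known loads = 285 N·m counterclockwise.
An unknown mass m at 1.9 m has arm 1.6 m; its moment is m·g·1.6 clockwise.
Balancing moments: m × 10 × 1.6 = 285, giving m = 285 / (10 × 1.6) = 17.8 kg.

m ≈ 17.8 kg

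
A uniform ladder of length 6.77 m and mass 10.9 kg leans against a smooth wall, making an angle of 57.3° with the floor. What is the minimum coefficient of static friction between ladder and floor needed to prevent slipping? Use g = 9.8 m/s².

μ_min ≈ 0.321

Take moments about the foot of the ladder.
Ladder weight 10.9×9.8 = 106.8 N acts at 3.385 m along the ladder; its horizontal arm is 3.385·cos57.3° = 1.829 m → τ = 195.3 N·m clockwise.
Wall normal N acts horizontally at the top; its moment arm is the height L sinθ = 6.77·sin57.3° = 5.697 m, counterclockwise.
Balancing moments: N × 5.697 = 195.3, giving N = 34.28 N.
ΣFx = 0 ⇒ f = N_wall = 34.28 N. ΣFy = 0 ⇒ N_floor = 106.8 N.
μ_min = f / N_floor = 34.28 / 106.8 = 0.321.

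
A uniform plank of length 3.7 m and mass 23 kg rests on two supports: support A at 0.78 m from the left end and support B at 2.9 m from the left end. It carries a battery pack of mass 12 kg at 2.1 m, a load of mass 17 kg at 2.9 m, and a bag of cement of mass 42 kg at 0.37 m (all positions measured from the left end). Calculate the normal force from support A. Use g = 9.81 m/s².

R_A ≈ 648 N

About support B:
Beam weight: 23 × 9.81 = 225.6 N down at 1.85 m → arm 1.05 m, τ = 225.6 × 1.05 = 236.9 N·m counterclockwise.
Battery pack: 12 × 9.81 = 117.7 N down at 2.1 m → arm 0.8 m, τ = 117.7 × 0.8 = 94.16 N·m counterclockwise.
Load: acts at the support B, moment arm 0 → no torque.
Bag of cement: 42 × 9.81 = 412 N down at 0.37 m → arm 2.53 m, τ = 412 × 2.53 = 1042 N·m counterclockwise.
Net load moment about support B = 1373 N·m counterclockwise.
Reaction R at support A is upward at 0.78 m, arm 2.12 m → moment R × 2.12 clockwise.
For rotational equilibrium, R × 2.12 = 1373, so R = 648 N.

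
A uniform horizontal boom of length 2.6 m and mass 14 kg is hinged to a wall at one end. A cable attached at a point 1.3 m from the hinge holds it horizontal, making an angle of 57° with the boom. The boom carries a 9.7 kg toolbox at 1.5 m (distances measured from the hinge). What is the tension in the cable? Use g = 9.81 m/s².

T ≈ 295 N

Sum moments about the hinge (the unknown hinge reaction has zero arm there).
Beam weight: 14 × 9.81 = 137.3 N down at 1.3 m → arm 1.3 m, τ = 137.3 × 1.3 = 178.5 N·m clockwise.
Toolbox: 9.7 × 9.81 = 95.16 N down at 1.5 m → arm 1.5 m, τ = 95.16 × 1.5 = 142.7 N·m clockwise.
Total clockwise load moment = 321.2 N·m.
The cable tension T acts at 1.3 m; only its component perpendicular to the boom, T sinθ, produces torque. sin 57° = 0.8387.
For rotational equilibrium, T × 1.3 × 0.8387 = 321.2, so T = 321.2 / 1.09 = 295 N.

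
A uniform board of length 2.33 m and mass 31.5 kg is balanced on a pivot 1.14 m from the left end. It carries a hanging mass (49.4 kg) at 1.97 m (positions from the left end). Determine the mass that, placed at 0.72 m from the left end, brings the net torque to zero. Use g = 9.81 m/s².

Choose the pivot (at 1.14 m from the left end) as the axis so the support reaction has zero arm there.
Beam weight: 31.5 × 9.81 = 309 N down at 1.165 m → arm 0.025 m, τ = 309 × 0.025 = 7.725 N·m clockwise.
Hanging mass: 49.4 × 9.81 = 484.6 N down at 1.97 m → arm 0.83 m, τ = 484.6 × 0.83 = 402.2 N·m clockwise.
Net moment of known loads = 409.9 N·m clockwise.
An unknown mass m at 0.72 m has arm 0.42 m; its moment is m·g·0.42 counterclockwise.
Στ = 0 ⇒ m × 9.81 × 0.42 = 409.9 ⇒ m = 409.9 / (9.81 × 0.42) = 99.5 kg.

m ≈ 99.5 kg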